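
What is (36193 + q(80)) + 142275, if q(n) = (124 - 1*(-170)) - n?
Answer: 178682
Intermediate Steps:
q(n) = 294 - n (q(n) = (124 + 170) - n = 294 - n)
(36193 + q(80)) + 142275 = (36193 + (294 - 1*80)) + 142275 = (36193 + (294 - 80)) + 142275 = (36193 + 214) + 142275 = 36407 + 142275 = 178682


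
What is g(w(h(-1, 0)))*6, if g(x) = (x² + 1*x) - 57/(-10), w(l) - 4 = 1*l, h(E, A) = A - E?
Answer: 1071/5 ≈ 214.20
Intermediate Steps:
w(l) = 4 + l (w(l) = 4 + 1*l = 4 + l)
g(x) = 57/10 + x + x² (g(x) = (x² + x) - 57*(-⅒) = (x + x²) + 57/10 = 57/10 + x + x²)
g(w(h(-1, 0)))*6 = (57/10 + (4 + (0 - 1*(-1))) + (4 + (0 - 1*(-1)))²)*6 = (57/10 + (4 + (0 + 1)) + (4 + (0 + 1))²)*6 = (57/10 + (4 + 1) + (4 + 1)²)*6 = (57/10 + 5 + 5²)*6 = (57/10 + 5 + 25)*6 = (357/10)*6 = 1071/5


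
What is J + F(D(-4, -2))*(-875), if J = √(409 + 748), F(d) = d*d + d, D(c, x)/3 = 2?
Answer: -36750 + √1157 ≈ -36716.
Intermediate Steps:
D(c, x) = 6 (D(c, x) = 3*2 = 6)
F(d) = d + d² (F(d) = d² + d = d + d²)
J = √1157 ≈ 34.015
J + F(D(-4, -2))*(-875) = √1157 + (6*(1 + 6))*(-875) = √1157 + (6*7)*(-875) = √1157 + 42*(-875) = √1157 - 36750 = -36750 + √1157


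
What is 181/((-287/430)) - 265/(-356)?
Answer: -27631425/102172 ≈ -270.44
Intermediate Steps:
181/((-287/430)) - 265/(-356) = 181/((-287*1/430)) - 265*(-1/356) = 181/(-287/430) + 265/356 = 181*(-430/287) + 265/356 = -77830/287 + 265/356 = -27631425/102172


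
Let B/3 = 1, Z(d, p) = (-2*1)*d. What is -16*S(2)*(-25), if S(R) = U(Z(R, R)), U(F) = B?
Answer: 1200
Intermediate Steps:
Z(d, p) = -2*d
B = 3 (B = 3*1 = 3)
U(F) = 3
S(R) = 3
-16*S(2)*(-25) = -16*3*(-25) = -48*(-25) = 1200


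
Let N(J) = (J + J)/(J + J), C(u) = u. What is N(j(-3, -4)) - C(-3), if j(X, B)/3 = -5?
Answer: 4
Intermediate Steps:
j(X, B) = -15 (j(X, B) = 3*(-5) = -15)
N(J) = 1 (N(J) = (2*J)/((2*J)) = (2*J)*(1/(2*J)) = 1)
N(j(-3, -4)) - C(-3) = 1 - 1*(-3) = 1 + 3 = 4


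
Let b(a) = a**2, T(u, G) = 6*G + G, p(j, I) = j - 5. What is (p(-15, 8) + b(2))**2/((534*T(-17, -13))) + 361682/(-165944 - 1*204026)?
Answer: -4417571857/4494580545 ≈ -0.98287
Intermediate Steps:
p(j, I) = -5 + j
T(u, G) = 7*G
(p(-15, 8) + b(2))**2/((534*T(-17, -13))) + 361682/(-165944 - 1*204026) = ((-5 - 15) + 2**2)**2/((534*(7*(-13)))) + 361682/(-165944 - 1*204026) = (-20 + 4)**2/((534*(-91))) + 361682/(-165944 - 204026) = (-16)**2/(-48594) + 361682/(-369970) = 256*(-1/48594) + 361682*(-1/369970) = -128/24297 - 180841/184985 = -4417571857/4494580545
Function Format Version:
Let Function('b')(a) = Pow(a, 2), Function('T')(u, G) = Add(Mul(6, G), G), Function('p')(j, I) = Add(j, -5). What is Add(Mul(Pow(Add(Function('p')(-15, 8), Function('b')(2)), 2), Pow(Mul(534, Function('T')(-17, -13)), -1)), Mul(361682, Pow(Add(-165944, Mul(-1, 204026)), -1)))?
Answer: Rational(-4417571857, 4494580545) ≈ -0.98287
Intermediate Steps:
Function('p')(j, I) = Add(-5, j)
Function('T')(u, G) = Mul(7, G)
Add(Mul(Pow(Add(Function('p')(-15, 8), Function('b')(2)), 2), Pow(Mul(534, Function('T')(-17, -13)), -1)), Mul(361682, Pow(Add(-165944, Mul(-1, 204026)), -1))) = Add(Mul(Pow(Add(Add(-5, -15), Pow(2, 2)), 2), Pow(Mul(534, Mul(7, -13)), -1)), Mul(361682, Pow(Add(-165944, Mul(-1, 204026)), -1))) = Add(Mul(Pow(Add(-20, 4), 2), Pow(Mul(534, -91), -1)), Mul(361682, Pow(Add(-165944, -204026), -1))) = Add(Mul(Pow(-16, 2), Pow(-48594, -1)), Mul(361682, Pow(-369970, -1))) = Add(Mul(256, Rational(-1, 48594)), Mul(361682, Rational(-1, 369970))) = Add(Rational(-128, 24297), Rational(-180841, 184985)) = Rational(-4417571857, 4494580545)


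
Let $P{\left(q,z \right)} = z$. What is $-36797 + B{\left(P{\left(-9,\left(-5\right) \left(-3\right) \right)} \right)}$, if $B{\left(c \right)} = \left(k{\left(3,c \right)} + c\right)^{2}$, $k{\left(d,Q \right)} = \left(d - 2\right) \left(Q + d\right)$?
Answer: $-35708$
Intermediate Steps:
$k{\left(d,Q \right)} = \left(-2 + d\right) \left(Q + d\right)$
$B{\left(c \right)} = \left(3 + 2 c\right)^{2}$ ($B{\left(c \right)} = \left(\left(3^{2} - 2 c - 6 + c 3\right) + c\right)^{2} = \left(\left(9 - 2 c - 6 + 3 c\right) + c\right)^{2} = \left(\left(3 + c\right) + c\right)^{2} = \left(3 + 2 c\right)^{2}$)
$-36797 + B{\left(P{\left(-9,\left(-5\right) \left(-3\right) \right)} \right)} = -36797 + \left(3 + 2 \left(\left(-5\right) \left(-3\right)\right)\right)^{2} = -36797 + \left(3 + 2 \cdot 15\right)^{2} = -36797 + \left(3 + 30\right)^{2} = -36797 + 33^{2} = -36797 + 1089 = -35708$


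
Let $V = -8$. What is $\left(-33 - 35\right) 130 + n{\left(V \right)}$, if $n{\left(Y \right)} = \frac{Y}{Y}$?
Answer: $-8839$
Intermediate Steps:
$n{\left(Y \right)} = 1$
$\left(-33 - 35\right) 130 + n{\left(V \right)} = \left(-33 - 35\right) 130 + 1 = \left(-68\right) 130 + 1 = -8840 + 1 = -8839$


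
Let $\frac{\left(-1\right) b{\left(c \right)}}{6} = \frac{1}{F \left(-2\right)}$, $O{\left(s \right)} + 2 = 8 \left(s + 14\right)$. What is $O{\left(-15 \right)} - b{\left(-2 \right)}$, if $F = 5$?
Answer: $- \frac{53}{5} \approx -10.6$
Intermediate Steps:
$O{\left(s \right)} = 110 + 8 s$ ($O{\left(s \right)} = -2 + 8 \left(s + 14\right) = -2 + 8 \left(14 + s\right) = -2 + \left(112 + 8 s\right) = 110 + 8 s$)
$b{\left(c \right)} = \frac{3}{5}$ ($b{\left(c \right)} = - \frac{6}{5 \left(-2\right)} = - \frac{6}{-10} = \left(-6\right) \left(- \frac{1}{10}\right) = \frac{3}{5}$)
$O{\left(-15 \right)} - b{\left(-2 \right)} = \left(110 + 8 \left(-15\right)\right) - \frac{3}{5} = \left(110 - 120\right) - \frac{3}{5} = -10 - \frac{3}{5} = - \frac{53}{5}$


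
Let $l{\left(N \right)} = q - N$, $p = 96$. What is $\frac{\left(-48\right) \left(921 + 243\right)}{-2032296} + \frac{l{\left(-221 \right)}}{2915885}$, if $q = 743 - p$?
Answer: $\frac{980240236}{35273460845} \approx 0.02779$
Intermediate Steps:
$q = 647$ ($q = 743 - 96 = 647$)
$l{\left(N \right)} = 647 - N$
$\frac{\left(-48\right) \left(921 + 243\right)}{-2032296} + \frac{l{\left(-221 \right)}}{2915885} = \frac{\left(-48\right) \left(921 + 243\right)}{-2032296} + \frac{647 - -221}{2915885} = \left(-48\right) 1164 \left(- \frac{1}{2032296}\right) + \left(647 + 221\right) \frac{1}{2915885} = \left(-55872\right) \left(- \frac{1}{2032296}\right) + 868 \cdot \frac{1}{2915885} = \frac{2328}{84679} + \frac{124}{416555} = \frac{980240236}{35273460845}$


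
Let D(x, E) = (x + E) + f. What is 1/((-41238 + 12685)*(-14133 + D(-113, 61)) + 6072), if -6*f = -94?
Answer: 3/1213749140 ≈ 2.4717e-9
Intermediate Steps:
f = 47/3 (f = -1/6*(-94) = 47/3 ≈ 15.667)
D(x, E) = 47/3 + E + x (D(x, E) = (x + E) + 47/3 = (E + x) + 47/3 = 47/3 + E + x)
1/((-41238 + 12685)*(-14133 + D(-113, 61)) + 6072) = 1/((-41238 + 12685)*(-14133 + (47/3 + 61 - 113)) + 6072) = 1/(-28553*(-14133 - 109/3) + 6072) = 1/(-28553*(-42508/3) + 6072) = 1/(1213730924/3 + 6072) = 1/(1213749140/3) = 3/1213749140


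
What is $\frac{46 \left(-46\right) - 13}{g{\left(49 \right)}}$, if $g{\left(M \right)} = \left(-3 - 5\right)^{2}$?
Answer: $- \frac{2129}{64} \approx -33.266$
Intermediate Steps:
$g{\left(M \right)} = 64$ ($g{\left(M \right)} = \left(-8\right)^{2} = 64$)
$\frac{46 \left(-46\right) - 13}{g{\left(49 \right)}} = \frac{46 \left(-46\right) - 13}{64} = \left(-2116 - 13\right) \frac{1}{64} = \left(-2129\right) \frac{1}{64} = - \frac{2129}{64}$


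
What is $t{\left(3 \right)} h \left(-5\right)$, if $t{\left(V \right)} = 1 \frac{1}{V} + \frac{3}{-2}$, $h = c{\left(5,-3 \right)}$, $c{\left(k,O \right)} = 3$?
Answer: $\frac{35}{2} \approx 17.5$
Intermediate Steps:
$h = 3$
$t{\left(V \right)} = - \frac{3}{2} + \frac{1}{V}$ ($t{\left(V \right)} = \frac{1}{V} + 3 \left(- \frac{1}{2}\right) = \frac{1}{V} - \frac{3}{2} = - \frac{3}{2} + \frac{1}{V}$)
$t{\left(3 \right)} h \left(-5\right) = \left(- \frac{3}{2} + \frac{1}{3}\right) 3 \left(-5\right) = \left(- \frac{7}{6}\right) 3 \left(-5\right) = \left(- \frac{7}{2}\right) \left(-5\right) = \frac{35}{2}$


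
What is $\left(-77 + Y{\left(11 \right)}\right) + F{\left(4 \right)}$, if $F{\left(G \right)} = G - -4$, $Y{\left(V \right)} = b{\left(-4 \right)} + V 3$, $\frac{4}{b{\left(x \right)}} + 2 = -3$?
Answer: $- \frac{184}{5} \approx -36.8$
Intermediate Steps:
$b{\left(x \right)} = - \frac{4}{5}$ ($b{\left(x \right)} = \frac{4}{-2 - 3} = \frac{4}{-5} = 4 \left(- \frac{1}{5}\right) = - \frac{4}{5}$)
$Y{\left(V \right)} = - \frac{4}{5} + 3 V$ ($Y{\left(V \right)} = - \frac{4}{5} + V 3 = - \frac{4}{5} + 3 V$)
$F{\left(G \right)} = 4 + G$ ($F{\left(G \right)} = G + 4 = 4 + G$)
$\left(-77 + Y{\left(11 \right)}\right) + F{\left(4 \right)} = \left(-77 + \left(- \frac{4}{5} + 3 \cdot 11\right)\right) + \left(4 + 4\right) = \left(-77 + \left(- \frac{4}{5} + 33\right)\right) + 8 = \left(-77 + \frac{161}{5}\right) + 8 = - \frac{224}{5} + 8 = - \frac{184}{5}$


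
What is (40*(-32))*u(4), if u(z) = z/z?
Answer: -1280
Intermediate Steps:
u(z) = 1
(40*(-32))*u(4) = (40*(-32))*1 = -1280*1 = -1280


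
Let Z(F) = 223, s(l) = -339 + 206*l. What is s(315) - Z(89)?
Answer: 64328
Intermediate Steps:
s(315) - Z(89) = (-339 + 206*315) - 1*223 = (-339 + 64890) - 223 = 64551 - 223 = 64328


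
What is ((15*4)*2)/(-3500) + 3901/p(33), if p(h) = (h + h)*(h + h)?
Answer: 656539/762300 ≈ 0.86126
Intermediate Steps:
p(h) = 4*h**2 (p(h) = (2*h)*(2*h) = 4*h**2)
((15*4)*2)/(-3500) + 3901/p(33) = ((15*4)*2)/(-3500) + 3901/((4*33**2)) = (60*2)*(-1/3500) + 3901/((4*1089)) = 120*(-1/3500) + 3901/4356 = -6/175 + 3901*(1/4356) = -6/175 + 3901/4356 = 656539/762300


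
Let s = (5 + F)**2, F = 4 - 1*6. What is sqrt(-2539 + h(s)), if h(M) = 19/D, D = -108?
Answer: I*sqrt(822693)/18 ≈ 50.39*I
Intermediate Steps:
F = -2 (F = 4 - 6 = -2)
s = 9 (s = (5 - 2)**2 = 3**2 = 9)
h(M) = -19/108 (h(M) = 19/(-108) = 19*(-1/108) = -19/108)
sqrt(-2539 + h(s)) = sqrt(-2539 - 19/108) = sqrt(-274231/108) = I*sqrt(822693)/18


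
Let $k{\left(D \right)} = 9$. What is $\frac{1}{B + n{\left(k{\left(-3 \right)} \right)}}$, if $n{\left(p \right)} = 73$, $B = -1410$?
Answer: $- \frac{1}{1337} \approx -0.00074794$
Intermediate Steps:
$\frac{1}{B + n{\left(k{\left(-3 \right)} \right)}} = \frac{1}{-1410 + 73} = \frac{1}{-1337} = - \frac{1}{1337}$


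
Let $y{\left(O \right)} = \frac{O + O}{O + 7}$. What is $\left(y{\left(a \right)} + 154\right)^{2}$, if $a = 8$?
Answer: $\frac{5410276}{225} \approx 24046.0$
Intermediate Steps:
$y{\left(O \right)} = \frac{2 O}{7 + O}$
$\left(y{\left(a \right)} + 154\right)^{2} = \left(2 \cdot 8 \frac{1}{7 + 8} + 154\right)^{2} = \left(2 \cdot 8 \cdot \frac{1}{15} + 154\right)^{2} = \left(\frac{16}{15} + 154\right)^{2} = \left(\frac{2326}{15}\right)^{2} = \frac{5410276}{225}$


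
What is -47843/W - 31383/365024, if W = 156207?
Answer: -2033280683/5183573088 ≈ -0.39225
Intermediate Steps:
-47843/W - 31383/365024 = -47843/156207 - 31383/365024 = -47843*1/156207 - 31383*1/365024 = -47843/156207 - 2853/33184 = -2033280683/5183573088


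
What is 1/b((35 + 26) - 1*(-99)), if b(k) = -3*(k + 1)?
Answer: -1/483 ≈ -0.0020704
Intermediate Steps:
b(k) = -3 - 3*k (b(k) = -3*(1 + k) = -3 - 3*k)
1/b((35 + 26) - 1*(-99)) = 1/(-3 - 3*((35 + 26) - 1*(-99))) = 1/(-3 - 3*(61 + 99)) = 1/(-3 - 3*160) = 1/(-3 - 480) = 1/(-483) = -1/483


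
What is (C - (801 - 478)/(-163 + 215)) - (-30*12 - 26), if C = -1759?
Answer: -71719/52 ≈ -1379.2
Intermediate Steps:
(C - (801 - 478)/(-163 + 215)) - (-30*12 - 26) = (-1759 - (801 - 478)/(-163 + 215)) - (-30*12 - 26) = (-1759 - 323/52) - (-360 - 26) = (-1759 - 323/52) - 1*(-386) = (-1759 - 1*323/52) + 386 = (-1759 - 323/52) + 386 = -91791/52 + 386 = -71719/52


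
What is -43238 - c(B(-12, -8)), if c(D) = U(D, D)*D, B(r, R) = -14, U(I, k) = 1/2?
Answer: -43231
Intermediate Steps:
U(I, k) = ½
c(D) = D/2
-43238 - c(B(-12, -8)) = -43238 - (-14)/2 = -43238 - 1*(-7) = -43238 + 7 = -43231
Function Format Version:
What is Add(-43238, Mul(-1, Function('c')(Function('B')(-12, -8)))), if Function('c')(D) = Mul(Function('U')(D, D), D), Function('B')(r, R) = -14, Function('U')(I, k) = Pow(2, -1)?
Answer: -43231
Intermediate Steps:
Function('U')(I, k) = Rational(1, 2)
Function('c')(D) = Mul(Rational(1, 2), D)
Add(-43238, Mul(-1, Function('c')(Function('B')(-12, -8)))) = Add(-43238, Mul(-1, Mul(Rational(1, 2), -14))) = Add(-43238, Mul(-1, -7)) = Add(-43238, 7) = -43231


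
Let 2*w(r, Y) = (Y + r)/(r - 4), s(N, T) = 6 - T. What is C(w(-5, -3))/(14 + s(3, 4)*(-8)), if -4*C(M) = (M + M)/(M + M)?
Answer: 1/8 ≈ 0.12500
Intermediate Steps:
w(r, Y) = (Y + r)/(2*(-4 + r)) (w(r, Y) = ((Y + r)/(r - 4))/2 = ((Y + r)/(-4 + r))/2 = (Y + r)/(2*(-4 + r)))
C(M) = -1/4 (C(M) = -(M + M)/(4*(M + M)) = -2*M/(4*(2*M)) = -2*M*1/(2*M)/4 = -1/4*1 = -1/4)
C(w(-5, -3))/(14 + s(3, 4)*(-8)) = -1/(4*(14 + (6 - 1*4)*(-8))) = -1/(4*(14 + (6 - 4)*(-8))) = -1/(4*(14 + 2*(-8))) = -1/(4*(14 - 16)) = -1/4/(-2) = -1/4*(-1/2) = 1/8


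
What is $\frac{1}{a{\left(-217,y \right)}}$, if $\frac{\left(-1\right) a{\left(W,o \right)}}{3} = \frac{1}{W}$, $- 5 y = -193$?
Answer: $\frac{217}{3} \approx 72.333$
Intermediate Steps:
$y = \frac{193}{5}$ ($y = \left(- \frac{1}{5}\right) \left(-193\right) = \frac{193}{5} \approx 38.6$)
$a{\left(W,o \right)} = - \frac{3}{W}$
$\frac{1}{a{\left(-217,y \right)}} = \frac{1}{\left(-3\right) \frac{1}{-217}} = \frac{1}{\left(-3\right) \left(- \frac{1}{217}\right)} = \frac{1}{\frac{3}{217}} = \frac{217}{3}$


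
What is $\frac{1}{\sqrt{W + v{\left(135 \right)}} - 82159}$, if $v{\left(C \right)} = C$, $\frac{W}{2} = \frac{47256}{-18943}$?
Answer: $- \frac{1556337937}{127867166103190} - \frac{\sqrt{46652687799}}{127867166103190} \approx -1.2173 \cdot 10^{-5}$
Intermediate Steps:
$W = - \frac{94512}{18943}$ ($W = 2 \frac{47256}{-18943} = 2 \cdot 47256 \left(- \frac{1}{18943}\right) = 2 \left(- \frac{47256}{18943}\right) = - \frac{94512}{18943} \approx -4.9893$)
$\frac{1}{\sqrt{W + v{\left(135 \right)}} - 82159} = \frac{1}{\sqrt{- \frac{94512}{18943} + 135} - 82159} = \frac{1}{\sqrt{\frac{2462793}{18943}} - 82159} = \frac{1}{\frac{\sqrt{46652687799}}{18943} - 82159} = \frac{1}{-82159 + \frac{\sqrt{46652687799}}{18943}}$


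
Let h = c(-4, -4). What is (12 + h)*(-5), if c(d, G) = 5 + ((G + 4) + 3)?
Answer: -100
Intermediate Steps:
c(d, G) = 12 + G (c(d, G) = 5 + ((4 + G) + 3) = 5 + (7 + G) = 12 + G)
h = 8 (h = 12 - 4 = 8)
(12 + h)*(-5) = (12 + 8)*(-5) = 20*(-5) = -100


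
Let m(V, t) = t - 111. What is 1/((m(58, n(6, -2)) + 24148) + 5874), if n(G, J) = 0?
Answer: 1/29911 ≈ 3.3433e-5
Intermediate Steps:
m(V, t) = -111 + t
1/((m(58, n(6, -2)) + 24148) + 5874) = 1/(((-111 + 0) + 24148) + 5874) = 1/((-111 + 24148) + 5874) = 1/(24037 + 5874) = 1/29911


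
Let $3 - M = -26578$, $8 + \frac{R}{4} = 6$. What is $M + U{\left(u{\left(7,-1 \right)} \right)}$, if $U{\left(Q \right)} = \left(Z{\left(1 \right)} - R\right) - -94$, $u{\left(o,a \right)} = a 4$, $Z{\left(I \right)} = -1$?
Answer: $26682$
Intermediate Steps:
$R = -8$ ($R = -32 + 4 \cdot 6 = -32 + 24 = -8$)
$M = 26581$ ($M = 3 - -26578 = 3 + 26578 = 26581$)
$u{\left(o,a \right)} = 4 a$
$U{\left(Q \right)} = 101$ ($U{\left(Q \right)} = \left(-1 - -8\right) - -94 = \left(-1 + 8\right) + 94 = 7 + 94 = 101$)
$M + U{\left(u{\left(7,-1 \right)} \right)} = 26581 + 101 = 26682$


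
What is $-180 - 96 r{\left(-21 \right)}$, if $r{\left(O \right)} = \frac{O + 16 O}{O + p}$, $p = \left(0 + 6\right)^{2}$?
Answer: $\frac{10524}{5} \approx 2104.8$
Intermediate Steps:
$p = 36$ ($p = 6^{2} = 36$)
$r{\left(O \right)} = \frac{17 O}{36 + O}$ ($r{\left(O \right)} = \frac{O + 16 O}{O + 36} = \frac{17 O}{36 + O}$)
$-180 - 96 r{\left(-21 \right)} = -180 - 96 \cdot 17 \left(-21\right) \frac{1}{36 - 21} = -180 - 96 \cdot 17 \left(-21\right) \frac{1}{15} = -180 - - \frac{11424}{5} = -180 + \frac{11424}{5} = \frac{10524}{5}$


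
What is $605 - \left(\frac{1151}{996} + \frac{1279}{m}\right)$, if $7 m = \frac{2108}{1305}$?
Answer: $- \frac{1296139751}{262446} \approx -4938.7$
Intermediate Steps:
$m = \frac{2108}{9135}$ ($m = \frac{2108 \cdot \frac{1}{1305}}{7} = \frac{1}{7} \cdot \frac{2108}{1305} = \frac{2108}{9135} \approx 0.23076$)
$605 - \left(\frac{1151}{996} + \frac{1279}{m}\right) = 605 - \left(\frac{1151}{996} + \frac{11683665}{2108}\right) = 605 - \frac{1454919581}{262446} = - \frac{1296139751}{262446}$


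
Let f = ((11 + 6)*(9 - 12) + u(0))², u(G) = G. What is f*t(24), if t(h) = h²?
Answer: 1498176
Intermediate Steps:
f = 2601 (f = ((11 + 6)*(9 - 12) + 0)² = (17*(-3) + 0)² = (-51 + 0)² = (-51)² = 2601)
f*t(24) = 2601*24² = 2601*576 = 1498176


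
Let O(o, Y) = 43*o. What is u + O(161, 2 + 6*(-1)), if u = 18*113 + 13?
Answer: 8970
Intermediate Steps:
u = 2047 (u = 2034 + 13 = 2047)
u + O(161, 2 + 6*(-1)) = 2047 + 43*161 = 2047 + 6923 = 8970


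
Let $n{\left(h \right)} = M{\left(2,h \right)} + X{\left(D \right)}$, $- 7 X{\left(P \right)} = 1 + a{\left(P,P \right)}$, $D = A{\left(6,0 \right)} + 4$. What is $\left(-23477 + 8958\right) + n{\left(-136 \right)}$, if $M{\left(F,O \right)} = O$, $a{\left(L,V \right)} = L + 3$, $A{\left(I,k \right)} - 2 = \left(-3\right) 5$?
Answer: $- \frac{102580}{7} \approx -14654.0$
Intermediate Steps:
$A{\left(I,k \right)} = -13$ ($A{\left(I,k \right)} = 2 - 15 = -13$)
$a{\left(L,V \right)} = 3 + L$
$D = -9$ ($D = -13 + 4 = -9$)
$X{\left(P \right)} = - \frac{4}{7} - \frac{P}{7}$ ($X{\left(P \right)} = - \frac{1 + \left(3 + P\right)}{7} = - \frac{4 + P}{7} = - \frac{4}{7} - \frac{P}{7}$)
$n{\left(h \right)} = \frac{5}{7} + h$ ($n{\left(h \right)} = h - - \frac{5}{7} = h + \left(- \frac{4}{7} + \frac{9}{7}\right) = h + \frac{5}{7} = \frac{5}{7} + h$)
$\left(-23477 + 8958\right) + n{\left(-136 \right)} = \left(-23477 + 8958\right) + \left(\frac{5}{7} - 136\right) = -14519 - \frac{947}{7} = - \frac{102580}{7}$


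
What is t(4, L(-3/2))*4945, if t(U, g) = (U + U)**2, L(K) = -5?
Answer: 316480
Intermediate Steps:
t(U, g) = 4*U**2 (t(U, g) = (2*U)**2 = 4*U**2)
t(4, L(-3/2))*4945 = (4*4**2)*4945 = (4*16)*4945 = 64*4945 = 316480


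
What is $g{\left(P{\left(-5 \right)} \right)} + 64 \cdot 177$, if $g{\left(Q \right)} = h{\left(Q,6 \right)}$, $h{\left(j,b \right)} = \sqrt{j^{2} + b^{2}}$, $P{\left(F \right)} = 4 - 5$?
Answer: $11328 + \sqrt{37} \approx 11334.0$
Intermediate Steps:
$P{\left(F \right)} = -1$ ($P{\left(F \right)} = 4 - 5 = -1$)
$h{\left(j,b \right)} = \sqrt{b^{2} + j^{2}}$
$g{\left(Q \right)} = \sqrt{36 + Q^{2}}$ ($g{\left(Q \right)} = \sqrt{6^{2} + Q^{2}} = \sqrt{36 + Q^{2}}$)
$g{\left(P{\left(-5 \right)} \right)} + 64 \cdot 177 = \sqrt{36 + \left(-1\right)^{2}} + 64 \cdot 177 = \sqrt{36 + 1} + 11328 = \sqrt{37} + 11328 = 11328 + \sqrt{37}$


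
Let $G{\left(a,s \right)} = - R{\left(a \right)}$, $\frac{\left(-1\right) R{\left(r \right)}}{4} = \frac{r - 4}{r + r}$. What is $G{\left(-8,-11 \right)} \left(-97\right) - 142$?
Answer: $-433$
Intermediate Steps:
$R{\left(r \right)} = - \frac{2 \left(-4 + r\right)}{r}$ ($R{\left(r \right)} = - 4 \frac{r - 4}{r + r} = - 4 \frac{-4 + r}{2 r} = - \frac{2 \left(-4 + r\right)}{r}$)
$G{\left(a,s \right)} = 2 - \frac{8}{a}$ ($G{\left(a,s \right)} = - (-2 + \frac{8}{a}) = 2 - \frac{8}{a}$)
$G{\left(-8,-11 \right)} \left(-97\right) - 142 = \left(2 - \frac{8}{-8}\right) \left(-97\right) - 142 = \left(2 - -1\right) \left(-97\right) - 142 = \left(2 + 1\right) \left(-97\right) - 142 = 3 \left(-97\right) - 142 = -291 - 142 = -433$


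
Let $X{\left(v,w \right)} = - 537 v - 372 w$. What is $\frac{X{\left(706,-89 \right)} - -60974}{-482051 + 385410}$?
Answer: $\frac{285040}{96641} \approx 2.9495$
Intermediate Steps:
$\frac{X{\left(706,-89 \right)} - -60974}{-482051 + 385410} = \frac{\left(\left(-537\right) 706 - -33108\right) - -60974}{-482051 + 385410} = \frac{\left(-379122 + 33108\right) + \left(-46912 + 107886\right)}{-96641} = \left(-346014 + 60974\right) \left(- \frac{1}{96641}\right) = \left(-285040\right) \left(- \frac{1}{96641}\right) = \frac{285040}{96641}$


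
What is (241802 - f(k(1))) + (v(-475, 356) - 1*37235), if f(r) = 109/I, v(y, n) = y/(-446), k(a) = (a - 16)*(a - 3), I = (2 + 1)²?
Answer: 821087599/4014 ≈ 2.0456e+5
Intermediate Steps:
I = 9 (I = 3² = 9)
k(a) = (-16 + a)*(-3 + a)
v(y, n) = -y/446 (v(y, n) = y*(-1/446) = -y/446)
f(r) = 109/9
(241802 - f(k(1))) + (v(-475, 356) - 1*37235) = (241802 - 1*109/9) + (-1/446*(-475) - 1*37235) = (241802 - 109/9) + (475/446 - 37235) = 2176109/9 - 16606335/446 = 821087599/4014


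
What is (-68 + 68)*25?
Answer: 0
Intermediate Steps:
(-68 + 68)*25 = 0*25 = 0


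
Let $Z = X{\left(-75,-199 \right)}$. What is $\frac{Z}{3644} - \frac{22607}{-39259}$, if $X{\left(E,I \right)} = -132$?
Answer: $\frac{19299430}{35764949} \approx 0.53962$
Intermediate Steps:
$Z = -132$
$\frac{Z}{3644} - \frac{22607}{-39259} = - \frac{132}{3644} - \frac{22607}{-39259} = \left(-132\right) \frac{1}{3644} - - \frac{22607}{39259} = - \frac{33}{911} + \frac{22607}{39259} = \frac{19299430}{35764949}$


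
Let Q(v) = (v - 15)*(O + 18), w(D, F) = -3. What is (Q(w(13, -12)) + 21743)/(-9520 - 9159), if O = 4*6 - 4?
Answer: -21059/18679 ≈ -1.1274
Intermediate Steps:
O = 20 (O = 24 - 4 = 20)
Q(v) = -570 + 38*v (Q(v) = (v - 15)*(20 + 18) = (-15 + v)*38 = -570 + 38*v)
(Q(w(13, -12)) + 21743)/(-9520 - 9159) = ((-570 + 38*(-3)) + 21743)/(-9520 - 9159) = ((-570 - 114) + 21743)/(-18679) = (-684 + 21743)*(-1/18679) = 21059*(-1/18679) = -21059/18679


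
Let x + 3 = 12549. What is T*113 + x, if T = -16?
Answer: 10738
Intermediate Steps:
x = 12546 (x = -3 + 12549 = 12546)
T*113 + x = -16*113 + 12546 = -1808 + 12546 = 10738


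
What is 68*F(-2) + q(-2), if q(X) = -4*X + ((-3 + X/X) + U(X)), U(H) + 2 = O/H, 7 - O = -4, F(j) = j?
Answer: -275/2 ≈ -137.50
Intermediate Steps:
O = 11 (O = 7 - 1*(-4) = 7 + 4 = 11)
U(H) = -2 + 11/H
q(X) = -4 - 4*X + 11/X (q(X) = -4*X + ((-3 + X/X) + (-2 + 11/X)) = -4*X + ((-3 + 1) + (-2 + 11/X)) = -4*X + (-2 + (-2 + 11/X)) = -4*X + (-4 + 11/X) = -4 - 4*X + 11/X)
68*F(-2) + q(-2) = 68*(-2) + (-4 - 4*(-2) + 11/(-2)) = -136 + (-4 + 8 + 11*(-½)) = -136 + (-4 + 8 - 11/2) = -136 - 3/2 = -275/2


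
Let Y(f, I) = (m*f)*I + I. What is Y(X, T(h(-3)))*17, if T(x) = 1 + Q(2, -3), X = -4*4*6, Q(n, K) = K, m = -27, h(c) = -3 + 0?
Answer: -88162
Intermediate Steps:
h(c) = -3
X = -96 (X = -16*6 = -96)
T(x) = -2 (T(x) = 1 - 3 = -2)
Y(f, I) = I - 27*I*f (Y(f, I) = (-27*f)*I + I = -27*I*f + I = I - 27*I*f)
Y(X, T(h(-3)))*17 = -2*(1 - 27*(-96))*17 = -2*(1 + 2592)*17 = -2*2593*17 = -5186*17 = -88162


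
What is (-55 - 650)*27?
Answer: -19035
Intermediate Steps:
(-55 - 650)*27 = -705*27 = -19035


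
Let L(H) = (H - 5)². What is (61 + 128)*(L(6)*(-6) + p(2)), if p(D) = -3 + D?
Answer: -1323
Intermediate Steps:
L(H) = (-5 + H)²
(61 + 128)*(L(6)*(-6) + p(2)) = (61 + 128)*((-5 + 6)²*(-6) + (-3 + 2)) = 189*(1²*(-6) - 1) = 189*(1*(-6) - 1) = 189*(-6 - 1) = 189*(-7) = -1323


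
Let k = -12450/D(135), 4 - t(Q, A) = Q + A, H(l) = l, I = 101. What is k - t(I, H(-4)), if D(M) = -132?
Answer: 4121/22 ≈ 187.32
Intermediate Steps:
t(Q, A) = 4 - A - Q (t(Q, A) = 4 - (Q + A) = 4 - (A + Q) = 4 + (-A - Q) = 4 - A - Q)
k = 2075/22 (k = -12450/(-132) = -12450*(-1/132) = 2075/22 ≈ 94.318)
k - t(I, H(-4)) = 2075/22 - (4 - 1*(-4) - 1*101) = 2075/22 - (4 + 4 - 101) = 2075/22 - 1*(-93) = 2075/22 + 93 = 4121/22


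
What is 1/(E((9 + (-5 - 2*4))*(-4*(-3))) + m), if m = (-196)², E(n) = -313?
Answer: 1/38103 ≈ 2.6245e-5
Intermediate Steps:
m = 38416
1/(E((9 + (-5 - 2*4))*(-4*(-3))) + m) = 1/(-313 + 38416) = 1/38103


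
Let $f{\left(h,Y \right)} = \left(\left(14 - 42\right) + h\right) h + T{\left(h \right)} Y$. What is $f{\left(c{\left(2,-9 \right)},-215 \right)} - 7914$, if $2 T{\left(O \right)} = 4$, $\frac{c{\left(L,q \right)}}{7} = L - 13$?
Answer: $-259$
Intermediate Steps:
$c{\left(L,q \right)} = -91 + 7 L$ ($c{\left(L,q \right)} = 7 \left(L - 13\right) = 7 \left(-13 + L\right) = -91 + 7 L$)
$T{\left(O \right)} = 2$ ($T{\left(O \right)} = \frac{1}{2} \cdot 4 = 2$)
$f{\left(h,Y \right)} = 2 Y + h \left(-28 + h\right)$ ($f{\left(h,Y \right)} = \left(\left(14 - 42\right) + h\right) h + 2 Y = \left(-28 + h\right) h + 2 Y = h \left(-28 + h\right) + 2 Y = 2 Y + h \left(-28 + h\right)$)
$f{\left(c{\left(2,-9 \right)},-215 \right)} - 7914 = \left(\left(-91 + 7 \cdot 2\right)^{2} - 28 \left(-91 + 7 \cdot 2\right) + 2 \left(-215\right)\right) - 7914 = \left(\left(-91 + 14\right)^{2} - 28 \left(-91 + 14\right) - 430\right) - 7914 = \left(\left(-77\right)^{2} - -2156 - 430\right) - 7914 = \left(5929 + 2156 - 430\right) - 7914 = 7655 - 7914 = -259$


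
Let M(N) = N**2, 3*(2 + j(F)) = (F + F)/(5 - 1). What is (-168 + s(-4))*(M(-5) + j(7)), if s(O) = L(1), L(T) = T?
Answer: -24215/6 ≈ -4035.8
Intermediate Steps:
s(O) = 1
j(F) = -2 + F/6 (j(F) = -2 + ((F + F)/(5 - 1))/3 = -2 + ((2*F)/4)/3 = -2 + ((2*F)*(1/4))/3 = -2 + (F/2)/3 = -2 + F/6)
(-168 + s(-4))*(M(-5) + j(7)) = (-168 + 1)*((-5)**2 + (-2 + (1/6)*7)) = -167*(25 + (-2 + 7/6)) = -167*(25 - 5/6) = -167*145/6 = -24215/6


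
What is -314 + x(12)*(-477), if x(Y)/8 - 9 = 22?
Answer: -118610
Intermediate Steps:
x(Y) = 248 (x(Y) = 72 + 8*22 = 72 + 176 = 248)
-314 + x(12)*(-477) = -314 + 248*(-477) = -314 - 118296 = -118610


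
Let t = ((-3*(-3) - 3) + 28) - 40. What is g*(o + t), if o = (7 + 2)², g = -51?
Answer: -3825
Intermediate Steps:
t = -6 (t = ((9 - 3) + 28) - 40 = (6 + 28) - 40 = 34 - 40 = -6)
o = 81 (o = 9² = 81)
g*(o + t) = -51*(81 - 6) = -51*75 = -3825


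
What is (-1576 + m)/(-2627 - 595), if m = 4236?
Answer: -1330/1611 ≈ -0.82557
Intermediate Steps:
(-1576 + m)/(-2627 - 595) = (-1576 + 4236)/(-2627 - 595) = 2660/(-3222) = 2660*(-1/3222) = -1330/1611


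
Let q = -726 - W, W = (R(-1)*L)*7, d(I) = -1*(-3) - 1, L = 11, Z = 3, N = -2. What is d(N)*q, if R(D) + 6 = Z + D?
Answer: -836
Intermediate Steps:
d(I) = 2 (d(I) = 3 - 1 = 2)
R(D) = -3 + D (R(D) = -6 + (3 + D) = -3 + D)
W = -308 (W = ((-3 - 1)*11)*7 = -4*11*7 = -44*7 = -308)
q = -418 (q = -726 - 1*(-308) = -726 + 308 = -418)
d(N)*q = 2*(-418) = -836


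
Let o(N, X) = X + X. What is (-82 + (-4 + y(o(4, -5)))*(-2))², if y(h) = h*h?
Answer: 75076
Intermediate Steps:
o(N, X) = 2*X
y(h) = h²
(-82 + (-4 + y(o(4, -5)))*(-2))² = (-82 + (-4 + (2*(-5))²)*(-2))² = (-82 + (-4 + (-10)²)*(-2))² = (-82 + (-4 + 100)*(-2))² = (-82 + 96*(-2))² = (-82 - 192)² = (-274)² = 75076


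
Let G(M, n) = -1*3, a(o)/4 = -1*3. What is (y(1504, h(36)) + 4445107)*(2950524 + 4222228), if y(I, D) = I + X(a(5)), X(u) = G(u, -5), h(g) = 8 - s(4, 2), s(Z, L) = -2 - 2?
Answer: 31894416425216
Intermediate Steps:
a(o) = -12 (a(o) = 4*(-1*3) = 4*(-3) = -12)
G(M, n) = -3
s(Z, L) = -4
h(g) = 12 (h(g) = 8 - 1*(-4) = 8 + 4 = 12)
X(u) = -3
y(I, D) = -3 + I (y(I, D) = I - 3 = -3 + I)
(y(1504, h(36)) + 4445107)*(2950524 + 4222228) = ((-3 + 1504) + 4445107)*(2950524 + 4222228) = (1501 + 4445107)*7172752 = 4446608*7172752 = 31894416425216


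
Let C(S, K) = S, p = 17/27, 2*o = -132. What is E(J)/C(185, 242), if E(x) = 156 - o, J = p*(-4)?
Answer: 6/5 ≈ 1.2000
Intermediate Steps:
o = -66 (o = (½)*(-132) = -66)
p = 17/27 (p = 17*(1/27) = 17/27 ≈ 0.62963)
J = -68/27 (J = (17/27)*(-4) = -68/27 ≈ -2.5185)
E(x) = 222 (E(x) = 156 - 1*(-66) = 156 + 66 = 222)
E(J)/C(185, 242) = 222/185 = 222*(1/185) = 6/5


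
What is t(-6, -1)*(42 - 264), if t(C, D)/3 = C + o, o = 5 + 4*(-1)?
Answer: 3330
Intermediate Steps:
o = 1 (o = 5 - 4 = 1)
t(C, D) = 3 + 3*C (t(C, D) = 3*(C + 1) = 3*(1 + C) = 3 + 3*C)
t(-6, -1)*(42 - 264) = (3 + 3*(-6))*(42 - 264) = (3 - 18)*(-222) = -15*(-222) = 3330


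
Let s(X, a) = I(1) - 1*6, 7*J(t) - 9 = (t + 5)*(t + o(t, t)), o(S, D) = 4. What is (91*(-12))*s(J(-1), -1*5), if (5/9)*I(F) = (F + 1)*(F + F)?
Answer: -6552/5 ≈ -1310.4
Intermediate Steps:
I(F) = 18*F*(1 + F)/5 (I(F) = 9*((F + 1)*(F + F))/5 = 9*((1 + F)*(2*F))/5 = 9*(2*F*(1 + F))/5 = 18*F*(1 + F)/5)
J(t) = 9/7 + (4 + t)*(5 + t)/7 (J(t) = 9/7 + ((t + 5)*(t + 4))/7 = 9/7 + ((5 + t)*(4 + t))/7 = 9/7 + ((4 + t)*(5 + t))/7 = 9/7 + (4 + t)*(5 + t)/7)
s(X, a) = 6/5 (s(X, a) = (18/5)*1*(1 + 1) - 1*6 = (18/5)*1*2 - 6 = 36/5 - 6 = 6/5)
(91*(-12))*s(J(-1), -1*5) = (91*(-12))*(6/5) = -1092*6/5 = -6552/5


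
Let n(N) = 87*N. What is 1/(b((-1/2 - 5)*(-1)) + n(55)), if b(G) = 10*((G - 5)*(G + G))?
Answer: 1/4840 ≈ 0.00020661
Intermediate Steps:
b(G) = 20*G*(-5 + G) (b(G) = 10*((-5 + G)*(2*G)) = 10*(2*G*(-5 + G)) = 20*G*(-5 + G))
1/(b((-1/2 - 5)*(-1)) + n(55)) = 1/(20*((-1/2 - 5)*(-1))*(-5 + (-1/2 - 5)*(-1)) + 87*55) = 1/(20*((-1*1/2 - 5)*(-1))*(-5 + (-1*1/2 - 5)*(-1)) + 4785) = 1/(20*((-1/2 - 5)*(-1))*(-5 + (-1/2 - 5)*(-1)) + 4785) = 1/(20*(-11/2*(-1))*(-5 - 11/2*(-1)) + 4785) = 1/(20*(11/2)*(-5 + 11/2) + 4785) = 1/(20*(11/2)*(1/2) + 4785) = 1/(55 + 4785) = 1/4840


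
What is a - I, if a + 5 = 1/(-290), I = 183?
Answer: -54521/290 ≈ -188.00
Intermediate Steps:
a = -1451/290 (a = -5 + 1/(-290) = -5 - 1/290 = -1451/290 ≈ -5.0034)
a - I = -1451/290 - 1*183 = -1451/290 - 183 = -54521/290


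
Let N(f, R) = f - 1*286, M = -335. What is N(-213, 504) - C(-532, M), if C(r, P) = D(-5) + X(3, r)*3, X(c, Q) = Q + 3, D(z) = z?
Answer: 1093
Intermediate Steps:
N(f, R) = -286 + f (N(f, R) = f - 286 = -286 + f)
X(c, Q) = 3 + Q
C(r, P) = 4 + 3*r (C(r, P) = -5 + (3 + r)*3 = -5 + (9 + 3*r) = 4 + 3*r)
N(-213, 504) - C(-532, M) = (-286 - 213) - (4 + 3*(-532)) = -499 - (4 - 1596) = -499 - 1*(-1592) = -499 + 1592 = 1093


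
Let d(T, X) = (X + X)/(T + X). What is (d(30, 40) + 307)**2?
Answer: 4652649/49 ≈ 94952.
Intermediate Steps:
d(T, X) = 2*X/(T + X) (d(T, X) = (2*X)/(T + X) = 2*X/(T + X))
(d(30, 40) + 307)**2 = (2*40/(30 + 40) + 307)**2 = (2*40/70 + 307)**2 = (2*40*(1/70) + 307)**2 = (8/7 + 307)**2 = (2157/7)**2 = 4652649/49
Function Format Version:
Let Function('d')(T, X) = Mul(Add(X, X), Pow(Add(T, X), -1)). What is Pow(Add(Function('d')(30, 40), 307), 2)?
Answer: Rational(4652649, 49) ≈ 94952.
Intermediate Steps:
Function('d')(T, X) = Mul(2, X, Pow(Add(T, X), -1)) (Function('d')(T, X) = Mul(Mul(2, X), Pow(Add(T, X), -1)) = Mul(2, X, Pow(Add(T, X), -1)))
Pow(Add(Function('d')(30, 40), 307), 2) = Pow(Add(Mul(2, 40, Pow(Add(30, 40), -1)), 307), 2) = Pow(Add(Mul(2, 40, Pow(70, -1)), 307), 2) = Pow(Add(Mul(2, 40, Rational(1, 70)), 307), 2) = Pow(Add(Rational(8, 7), 307), 2) = Pow(Rational(2157, 7), 2) = Rational(4652649, 49)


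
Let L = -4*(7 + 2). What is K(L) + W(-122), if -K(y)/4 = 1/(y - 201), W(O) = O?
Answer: -28910/237 ≈ -121.98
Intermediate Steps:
L = -36 (L = -4*9 = -36)
K(y) = -4/(-201 + y) (K(y) = -4/(y - 201) = -4/(-201 + y))
K(L) + W(-122) = -4/(-201 - 36) - 122 = -4/(-237) - 122 = -4*(-1/237) - 122 = 4/237 - 122 = -28910/237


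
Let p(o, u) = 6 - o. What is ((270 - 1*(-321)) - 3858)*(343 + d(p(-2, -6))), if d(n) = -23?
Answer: -1045440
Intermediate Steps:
((270 - 1*(-321)) - 3858)*(343 + d(p(-2, -6))) = ((270 - 1*(-321)) - 3858)*(343 - 23) = ((270 + 321) - 3858)*320 = (591 - 3858)*320 = -3267*320 = -1045440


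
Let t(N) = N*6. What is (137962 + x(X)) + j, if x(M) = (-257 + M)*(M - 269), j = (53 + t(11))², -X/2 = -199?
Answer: 170312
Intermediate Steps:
X = 398 (X = -2*(-199) = 398)
t(N) = 6*N
j = 14161 (j = (53 + 6*11)² = (53 + 66)² = 119² = 14161)
x(M) = (-269 + M)*(-257 + M) (x(M) = (-257 + M)*(-269 + M) = (-269 + M)*(-257 + M))
(137962 + x(X)) + j = (137962 + (69133 + 398² - 526*398)) + 14161 = (137962 + (69133 + 158404 - 209348)) + 14161 = (137962 + 18189) + 14161 = 156151 + 14161 = 170312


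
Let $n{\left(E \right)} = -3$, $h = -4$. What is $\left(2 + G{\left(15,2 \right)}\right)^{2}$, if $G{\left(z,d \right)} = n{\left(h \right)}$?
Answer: $1$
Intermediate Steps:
$G{\left(z,d \right)} = -3$
$\left(2 + G{\left(15,2 \right)}\right)^{2} = \left(2 - 3\right)^{2} = \left(-1\right)^{2} = 1$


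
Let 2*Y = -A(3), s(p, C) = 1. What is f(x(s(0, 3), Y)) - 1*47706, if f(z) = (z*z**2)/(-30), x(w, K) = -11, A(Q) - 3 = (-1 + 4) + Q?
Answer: -1429849/30 ≈ -47662.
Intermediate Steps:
A(Q) = 6 + Q (A(Q) = 3 + ((-1 + 4) + Q) = 3 + (3 + Q) = 6 + Q)
Y = -9/2 (Y = (-(6 + 3))/2 = (-1*9)/2 = (1/2)*(-9) = -9/2 ≈ -4.5000)
f(z) = -z**3/30 (f(z) = z**3*(-1/30) = -z**3/30)
f(x(s(0, 3), Y)) - 1*47706 = -1/30*(-11)**3 - 1*47706 = -1/30*(-1331) - 47706 = 1331/30 - 47706 = -1429849/30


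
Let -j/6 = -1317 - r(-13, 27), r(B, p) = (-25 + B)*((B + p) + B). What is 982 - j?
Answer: -6692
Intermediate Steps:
r(B, p) = (-25 + B)*(p + 2*B)
j = 7674 (j = -6*(-1317 - (-50*(-13) - 25*27 + 2*(-13)² - 13*27)) = -6*(-1317 - (650 - 675 + 2*169 - 351)) = -6*(-1317 - (650 - 675 + 338 - 351)) = -6*(-1317 - 1*(-38)) = -6*(-1317 + 38) = -6*(-1279) = 7674)
982 - j = 982 - 1*7674 = 982 - 7674 = -6692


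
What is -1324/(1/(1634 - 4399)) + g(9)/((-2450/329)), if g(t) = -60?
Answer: 128130382/35 ≈ 3.6609e+6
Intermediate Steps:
-1324/(1/(1634 - 4399)) + g(9)/((-2450/329)) = -1324/(1/(1634 - 4399)) - 60/((-2450/329)) = -1324/(1/(-2765)) - 60/((-2450*1/329)) = -1324/(-1/2765) - 60/(-350/47) = -1324*(-2765) - 60*(-47/350) = 3660860 + 282/35 = 128130382/35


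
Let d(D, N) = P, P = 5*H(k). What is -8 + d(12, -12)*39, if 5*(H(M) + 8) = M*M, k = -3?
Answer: -1217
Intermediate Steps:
H(M) = -8 + M²/5 (H(M) = -8 + (M*M)/5 = -8 + M²/5)
P = -31 (P = 5*(-8 + (⅕)*(-3)²) = 5*(-8 + (⅕)*9) = 5*(-8 + 9/5) = 5*(-31/5) = -31)
d(D, N) = -31
-8 + d(12, -12)*39 = -8 - 31*39 = -8 - 1209 = -1217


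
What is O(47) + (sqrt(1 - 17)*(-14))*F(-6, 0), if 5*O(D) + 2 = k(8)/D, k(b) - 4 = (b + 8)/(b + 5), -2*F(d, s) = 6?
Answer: -1154/3055 + 168*I ≈ -0.37774 + 168.0*I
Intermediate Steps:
F(d, s) = -3 (F(d, s) = -1/2*6 = -3)
k(b) = 4 + (8 + b)/(5 + b) (k(b) = 4 + (b + 8)/(b + 5) = 4 + (8 + b)/(5 + b))
O(D) = -2/5 + 68/(65*D) (O(D) = -2/5 + (((28 + 5*8)/(5 + 8))/D)/5 = -2/5 + (((28 + 40)/13)/D)/5 = -2/5 + (((1/13)*68)/D)/5 = -2/5 + (68/(13*D))/5 = -2/5 + 68/(65*D))
O(47) + (sqrt(1 - 17)*(-14))*F(-6, 0) = (2/65)*(34 - 13*47)/47 + (sqrt(1 - 17)*(-14))*(-3) = (2/65)*(1/47)*(34 - 611) + (sqrt(-16)*(-14))*(-3) = (2/65)*(1/47)*(-577) + ((4*I)*(-14))*(-3) = -1154/3055 - 56*I*(-3) = -1154/3055 + 168*I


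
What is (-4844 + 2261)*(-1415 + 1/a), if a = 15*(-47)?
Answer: 858912936/235 ≈ 3.6549e+6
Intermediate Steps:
a = -705
(-4844 + 2261)*(-1415 + 1/a) = (-4844 + 2261)*(-1415 + 1/(-705)) = -2583*(-1415 - 1/705) = -2583*(-997576/705) = 858912936/235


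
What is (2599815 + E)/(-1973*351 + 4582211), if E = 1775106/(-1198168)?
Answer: 141591516537/211840895072 ≈ 0.66839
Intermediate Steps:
E = -887553/599084 (E = 1775106*(-1/1198168) = -887553/599084 ≈ -1.4815)
(2599815 + E)/(-1973*351 + 4582211) = (2599815 - 887553/599084)/(-1973*351 + 4582211) = 1557506681907/(599084*(-692523 + 4582211)) = (1557506681907/599084)/3889688 = (1557506681907/599084)*(1/3889688) = 141591516537/211840895072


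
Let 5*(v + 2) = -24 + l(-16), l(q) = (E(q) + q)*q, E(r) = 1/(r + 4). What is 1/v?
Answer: 3/134 ≈ 0.022388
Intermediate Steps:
E(r) = 1/(4 + r)
l(q) = q*(q + 1/(4 + q)) (l(q) = (1/(4 + q) + q)*q = (q + 1/(4 + q))*q = q*(q + 1/(4 + q)))
v = 134/3 (v = -2 + (-24 - 16*(1 - 16*(4 - 16))/(4 - 16))/5 = -2 + (-24 - 16*(1 - 16*(-12))/(-12))/5 = -2 + (-24 - 16*(-1/12)*(1 + 192))/5 = -2 + (-24 - 16*(-1/12)*193)/5 = -2 + (-24 + 772/3)/5 = -2 + (⅕)*(700/3) = -2 + 140/3 = 134/3 ≈ 44.667)
1/v = 1/(134/3) = 3/134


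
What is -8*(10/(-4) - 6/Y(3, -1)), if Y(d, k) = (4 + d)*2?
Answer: 164/7 ≈ 23.429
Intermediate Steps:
Y(d, k) = 8 + 2*d
-8*(10/(-4) - 6/Y(3, -1)) = -8*(10/(-4) - 6/(8 + 2*3)) = -8*(10*(-1/4) - 6/(8 + 6)) = -8*(-5/2 - 6/14) = -8*(-5/2 - 6*1/14) = -8*(-5/2 - 3/7) = -8*(-41/14) = 164/7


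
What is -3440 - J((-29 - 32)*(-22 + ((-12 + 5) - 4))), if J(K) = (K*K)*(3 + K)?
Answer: -8169176144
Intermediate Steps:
J(K) = K**2*(3 + K)
-3440 - J((-29 - 32)*(-22 + ((-12 + 5) - 4))) = -3440 - ((-29 - 32)*(-22 + ((-12 + 5) - 4)))**2*(3 + (-29 - 32)*(-22 + ((-12 + 5) - 4))) = -3440 - (-61*(-22 + (-7 - 4)))**2*(3 - 61*(-22 + (-7 - 4))) = -3440 - (-61*(-22 - 11))**2*(3 - 61*(-22 - 11)) = -3440 - (-61*(-33))**2*(3 - 61*(-33)) = -3440 - 2013**2*(3 + 2013) = -3440 - 4052169*2016 = -3440 - 1*8169172704 = -3440 - 8169172704 = -8169176144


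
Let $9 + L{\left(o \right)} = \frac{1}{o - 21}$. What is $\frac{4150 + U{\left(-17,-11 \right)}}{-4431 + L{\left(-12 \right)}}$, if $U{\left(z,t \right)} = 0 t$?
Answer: $- \frac{136950}{146521} \approx -0.93468$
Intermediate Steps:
$U{\left(z,t \right)} = 0$
$L{\left(o \right)} = -9 + \frac{1}{-21 + o}$ ($L{\left(o \right)} = -9 + \frac{1}{o - 21} = -9 + \frac{1}{-21 + o}$)
$\frac{4150 + U{\left(-17,-11 \right)}}{-4431 + L{\left(-12 \right)}} = \frac{4150 + 0}{-4431 + \frac{190 - -108}{-21 - 12}} = \frac{4150}{-4431 + \frac{190 + 108}{-33}} = \frac{4150}{-4431 - \frac{298}{33}} = \frac{4150}{- \frac{146521}{33}} = 4150 \left(- \frac{33}{146521}\right) = - \frac{136950}{146521}$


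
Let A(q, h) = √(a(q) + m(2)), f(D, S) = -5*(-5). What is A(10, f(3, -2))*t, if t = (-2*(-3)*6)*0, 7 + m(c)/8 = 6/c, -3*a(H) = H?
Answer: 0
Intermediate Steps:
a(H) = -H/3
f(D, S) = 25
m(c) = -56 + 48/c (m(c) = -56 + 8*(6/c) = -56 + 48/c)
A(q, h) = √(-32 - q/3) (A(q, h) = √(-q/3 + (-56 + 48/2)) = √(-q/3 + (-56 + 48*(½))) = √(-q/3 + (-56 + 24)) = √(-q/3 - 32) = √(-32 - q/3))
t = 0 (t = (6*6)*0 = 36*0 = 0)
A(10, f(3, -2))*t = (√(-288 - 3*10)/3)*0 = (√(-288 - 30)/3)*0 = (√(-318)/3)*0 = ((I*√318)/3)*0 = (I*√318/3)*0 = 0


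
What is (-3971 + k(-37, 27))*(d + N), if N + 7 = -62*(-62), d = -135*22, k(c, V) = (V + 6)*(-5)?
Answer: -3585912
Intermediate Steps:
k(c, V) = -30 - 5*V (k(c, V) = (6 + V)*(-5) = -30 - 5*V)
d = -2970
N = 3837 (N = -7 - 62*(-62) = -7 + 3844 = 3837)
(-3971 + k(-37, 27))*(d + N) = (-3971 + (-30 - 5*27))*(-2970 + 3837) = (-3971 + (-30 - 135))*867 = (-3971 - 165)*867 = -4136*867 = -3585912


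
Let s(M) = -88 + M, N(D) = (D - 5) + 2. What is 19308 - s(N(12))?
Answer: 19387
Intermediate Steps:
N(D) = -3 + D (N(D) = (-5 + D) + 2 = -3 + D)
19308 - s(N(12)) = 19308 - (-88 + (-3 + 12)) = 19308 - (-88 + 9) = 19308 - 1*(-79) = 19308 + 79 = 19387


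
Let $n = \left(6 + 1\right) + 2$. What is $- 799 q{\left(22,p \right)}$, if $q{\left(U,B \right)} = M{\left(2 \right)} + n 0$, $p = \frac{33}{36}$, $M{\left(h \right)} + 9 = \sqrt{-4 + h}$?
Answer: $7191 - 799 i \sqrt{2} \approx 7191.0 - 1130.0 i$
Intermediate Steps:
$M{\left(h \right)} = -9 + \sqrt{-4 + h}$
$p = \frac{11}{12}$ ($p = 33 \cdot \frac{1}{36} = \frac{11}{12} \approx 0.91667$)
$n = 9$ ($n = 7 + 2 = 9$)
$q{\left(U,B \right)} = -9 + i \sqrt{2}$ ($q{\left(U,B \right)} = \left(-9 + \sqrt{-4 + 2}\right) + 9 \cdot 0 = \left(-9 + \sqrt{-2}\right) + 0 = \left(-9 + i \sqrt{2}\right) + 0 = -9 + i \sqrt{2}$)
$- 799 q{\left(22,p \right)} = - 799 \left(-9 + i \sqrt{2}\right) = 7191 - 799 i \sqrt{2}$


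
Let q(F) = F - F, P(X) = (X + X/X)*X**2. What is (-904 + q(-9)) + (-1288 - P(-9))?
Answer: -1544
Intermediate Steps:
P(X) = X**2*(1 + X) (P(X) = (X + 1)*X**2 = (1 + X)*X**2 = X**2*(1 + X))
q(F) = 0
(-904 + q(-9)) + (-1288 - P(-9)) = (-904 + 0) + (-1288 - (-9)**2*(1 - 9)) = -904 + (-1288 - 81*(-8)) = -904 + (-1288 - 1*(-648)) = -904 + (-1288 + 648) = -904 - 640 = -1544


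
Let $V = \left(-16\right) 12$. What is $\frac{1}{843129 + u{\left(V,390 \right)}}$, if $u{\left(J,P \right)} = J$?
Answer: $\frac{1}{842937} \approx 1.1863 \cdot 10^{-6}$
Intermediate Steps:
$V = -192$
$\frac{1}{843129 + u{\left(V,390 \right)}} = \frac{1}{843129 - 192} = \frac{1}{842937}$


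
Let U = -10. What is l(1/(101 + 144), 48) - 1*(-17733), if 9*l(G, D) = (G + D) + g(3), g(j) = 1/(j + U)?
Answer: 39112991/2205 ≈ 17738.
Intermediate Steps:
g(j) = 1/(-10 + j) (g(j) = 1/(j - 10) = 1/(-10 + j))
l(G, D) = -1/63 + D/9 + G/9 (l(G, D) = ((G + D) + 1/(-10 + 3))/9 = ((D + G) + 1/(-7))/9 = ((D + G) - ⅐)/9 = (-⅐ + D + G)/9 = -1/63 + D/9 + G/9)
l(1/(101 + 144), 48) - 1*(-17733) = (-1/63 + (⅑)*48 + 1/(9*(101 + 144))) - 1*(-17733) = (-1/63 + 16/3 + (⅑)/245) + 17733 = (-1/63 + 16/3 + (⅑)*(1/245)) + 17733 = (-1/63 + 16/3 + 1/2205) + 17733 = 11726/2205 + 17733 = 39112991/2205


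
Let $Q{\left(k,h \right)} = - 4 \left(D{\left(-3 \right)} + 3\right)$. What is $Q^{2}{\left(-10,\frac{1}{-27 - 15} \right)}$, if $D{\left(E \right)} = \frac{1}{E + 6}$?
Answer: $\frac{1600}{9} \approx 177.78$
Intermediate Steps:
$D{\left(E \right)} = \frac{1}{6 + E}$
$Q{\left(k,h \right)} = - \frac{40}{3}$ ($Q{\left(k,h \right)} = - 4 \left(\frac{1}{6 - 3} + 3\right) = - 4 \left(\frac{1}{3} + 3\right) = \left(-4\right) \frac{10}{3} = - \frac{40}{3}$)
$Q^{2}{\left(-10,\frac{1}{-27 - 15} \right)} = \left(- \frac{40}{3}\right)^{2} = \frac{1600}{9}$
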